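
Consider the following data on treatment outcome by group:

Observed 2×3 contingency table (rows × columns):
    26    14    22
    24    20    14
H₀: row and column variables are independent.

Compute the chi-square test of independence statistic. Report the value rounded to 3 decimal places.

Row totals [62, 58], col totals [50, 34, 36], n=120
χ² = (26−25.83)²/25.83 + (14−17.57)²/17.57 + (22−18.60)²/18.60 + (24−24.17)²/24.17 + (20−16.43)²/16.43 + (14−17.40)²/17.40 = 2.7864
df = 2

test statistic = 2.786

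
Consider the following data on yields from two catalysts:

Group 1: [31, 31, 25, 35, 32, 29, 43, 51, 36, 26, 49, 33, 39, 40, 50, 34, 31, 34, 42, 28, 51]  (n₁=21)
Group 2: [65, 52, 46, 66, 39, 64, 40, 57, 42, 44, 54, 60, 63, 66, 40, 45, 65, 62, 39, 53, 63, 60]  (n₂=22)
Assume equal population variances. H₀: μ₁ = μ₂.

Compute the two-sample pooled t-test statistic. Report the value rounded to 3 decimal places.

x̄₁=36.667, s₁=8.242, n₁=21
x̄₂=53.864, s₂=10.171, n₂=22
s_p² = [20·8.242² + 21·10.171²]/41 = 86.1282
SE = √(s_p²·(1/21+1/22)) = 2.8313
t = (36.667−53.864)/2.8313 = -6.0739
df = 41

test statistic = -6.074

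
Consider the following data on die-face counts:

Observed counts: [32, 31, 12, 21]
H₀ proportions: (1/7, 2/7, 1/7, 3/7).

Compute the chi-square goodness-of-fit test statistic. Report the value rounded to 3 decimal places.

test statistic = 34.922

n = 96; E_i = n·p_i = [13.71, 27.43, 13.71, 41.14]
χ² = (32−13.71)²/13.71 + (31−27.43)²/27.43 + (12−13.71)²/13.71 + (21−41.14)²/41.14 = 34.9219
df = 3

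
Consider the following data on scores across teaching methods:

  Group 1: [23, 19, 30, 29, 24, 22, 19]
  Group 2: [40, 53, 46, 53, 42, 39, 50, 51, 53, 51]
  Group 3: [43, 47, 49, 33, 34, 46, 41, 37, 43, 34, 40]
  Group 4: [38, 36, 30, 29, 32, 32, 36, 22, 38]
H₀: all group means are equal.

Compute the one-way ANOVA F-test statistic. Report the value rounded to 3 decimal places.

Group means [23.71, 47.80, 40.64, 32.56], grand mean 37.405
SSB = Σnᵢ(x̄ᵢ−x̄)² = 2719.123; SSW = ΣΣ(x−x̄ᵢ)² = 921.796
MSB = 2719.123/3 = 906.3742; MSW = 921.796/33 = 27.9332
F = MSB/MSW = 32.4479
df = (3, 33)

test statistic = 32.448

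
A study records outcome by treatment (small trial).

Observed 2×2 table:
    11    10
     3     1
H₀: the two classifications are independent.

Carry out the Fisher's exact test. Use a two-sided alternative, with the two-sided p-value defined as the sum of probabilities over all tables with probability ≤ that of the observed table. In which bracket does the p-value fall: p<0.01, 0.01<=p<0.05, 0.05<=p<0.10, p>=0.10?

Margins: r₁=21, r₂=4, c₁=14, c₂=11, n=25
p_obs = C(21,11)·C(4,3)/C(25,14); sum pmf over tables with pmf ≤ p_obs
p-value (two-sided) = 0.60435
→ bracket: p>=0.10

p-value bracket: p>=0.10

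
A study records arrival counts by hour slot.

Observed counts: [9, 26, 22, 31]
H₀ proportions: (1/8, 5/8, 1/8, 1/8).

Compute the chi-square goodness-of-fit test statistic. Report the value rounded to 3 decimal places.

test statistic = 63.018

n = 88; E_i = n·p_i = [11.00, 55.00, 11.00, 11.00]
χ² = (9−11.00)²/11.00 + (26−55.00)²/55.00 + (22−11.00)²/11.00 + (31−11.00)²/11.00 = 63.0182
df = 3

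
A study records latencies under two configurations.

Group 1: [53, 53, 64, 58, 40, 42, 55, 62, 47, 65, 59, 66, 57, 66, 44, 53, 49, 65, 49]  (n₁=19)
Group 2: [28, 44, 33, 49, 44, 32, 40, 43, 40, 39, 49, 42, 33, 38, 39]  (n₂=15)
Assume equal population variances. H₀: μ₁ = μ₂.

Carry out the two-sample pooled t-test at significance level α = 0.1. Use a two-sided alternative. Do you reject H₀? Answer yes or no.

x̄₁=55.105, s₁=8.379, n₁=19
x̄₂=39.533, s₂=6.069, n₂=15
s_p² = [18·8.379² + 14·6.069²]/32 = 55.6101
SE = √(s_p²·(1/19+1/15)) = 2.5757
t = (55.105−39.533)/2.5757 = 6.0457
df = 32
p-value (two-sided) = 0.00000
At α=0.1: p < α → reject H₀

reject H₀: yes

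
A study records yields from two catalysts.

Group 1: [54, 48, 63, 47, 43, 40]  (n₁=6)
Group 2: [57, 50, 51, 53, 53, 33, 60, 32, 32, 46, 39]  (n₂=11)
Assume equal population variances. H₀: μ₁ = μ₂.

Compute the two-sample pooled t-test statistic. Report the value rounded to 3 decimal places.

x̄₁=49.167, s₁=8.280, n₁=6
x̄₂=46.000, s₂=10.325, n₂=11
s_p² = [5·8.280² + 10·10.325²]/15 = 93.9222
SE = √(s_p²·(1/6+1/11)) = 4.9185
t = (49.167−46.000)/4.9185 = 0.6438
df = 15

test statistic = 0.644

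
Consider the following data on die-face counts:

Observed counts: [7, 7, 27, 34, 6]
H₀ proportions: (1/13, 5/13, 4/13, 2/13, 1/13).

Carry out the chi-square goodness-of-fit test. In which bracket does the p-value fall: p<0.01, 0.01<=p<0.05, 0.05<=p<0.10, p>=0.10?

p-value bracket: p<0.01

n = 81; E_i = n·p_i = [6.23, 31.15, 24.92, 12.46, 6.23]
χ² = (7−6.23)²/6.23 + (7−31.15)²/31.15 + (27−24.92)²/24.92 + (34−12.46)²/12.46 + (6−6.23)²/6.23 = 56.2302
df = 4
p-value (upper-tail) = 0.00000
→ bracket: p<0.01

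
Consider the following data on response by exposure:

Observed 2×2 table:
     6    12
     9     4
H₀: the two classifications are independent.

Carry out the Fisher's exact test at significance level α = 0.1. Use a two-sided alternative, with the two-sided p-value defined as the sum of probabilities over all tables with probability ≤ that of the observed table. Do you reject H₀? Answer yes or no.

reject H₀: yes

Margins: r₁=18, r₂=13, c₁=15, c₂=16, n=31
p_obs = C(18,6)·C(13,9)/C(31,15); sum pmf over tables with pmf ≤ p_obs
p-value (two-sided) = 0.07317
At α=0.1: p < α → reject H₀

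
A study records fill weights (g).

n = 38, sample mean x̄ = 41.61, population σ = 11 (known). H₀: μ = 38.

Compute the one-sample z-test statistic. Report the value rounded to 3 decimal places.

SE = σ/√n = 11/√38 = 1.7844
z = (x̄−μ₀)/SE = (41.61−38)/1.7844 = 2.0230

test statistic = 2.023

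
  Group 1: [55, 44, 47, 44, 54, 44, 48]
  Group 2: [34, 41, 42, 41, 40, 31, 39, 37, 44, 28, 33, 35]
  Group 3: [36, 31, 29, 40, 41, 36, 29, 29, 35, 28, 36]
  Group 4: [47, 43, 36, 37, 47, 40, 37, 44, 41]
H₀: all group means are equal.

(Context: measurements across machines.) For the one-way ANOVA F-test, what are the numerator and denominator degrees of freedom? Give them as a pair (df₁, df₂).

degrees of freedom = [3, 35]

k = 4 groups, N = 39 total
df = (k−1, N−k) = (4−1, 39−4) = (3, 35)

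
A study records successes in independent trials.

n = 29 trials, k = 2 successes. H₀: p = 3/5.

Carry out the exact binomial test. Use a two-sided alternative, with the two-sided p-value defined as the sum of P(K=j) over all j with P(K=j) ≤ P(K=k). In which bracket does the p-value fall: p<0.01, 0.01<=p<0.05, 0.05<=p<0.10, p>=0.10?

Exact binomial: n=29, k=2, p₀=3/5=0.6000
P(X=j) = C(n,j)·p₀^j·(1−p₀)^(n−j); p = Σ P(X=j) over j with P(X=j) ≤ P(X=2)
p-value (two-sided) = 0.00000
→ bracket: p<0.01

p-value bracket: p<0.01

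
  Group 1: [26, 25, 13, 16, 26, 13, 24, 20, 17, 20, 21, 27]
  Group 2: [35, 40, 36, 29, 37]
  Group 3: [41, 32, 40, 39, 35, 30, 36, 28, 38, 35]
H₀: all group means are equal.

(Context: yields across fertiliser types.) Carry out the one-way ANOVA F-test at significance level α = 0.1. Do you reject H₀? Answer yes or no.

reject H₀: yes

Group means [20.67, 35.40, 35.40], grand mean 28.852
SSB = Σnᵢ(x̄ᵢ−x̄)² = 1447.141; SSW = ΣΣ(x−x̄ᵢ)² = 514.267
MSB = 1447.141/2 = 723.5704; MSW = 514.267/24 = 21.4278
F = MSB/MSW = 33.7679
df = (2, 24)
p-value (upper-tail) = 0.00000
At α=0.1: p < α → reject H₀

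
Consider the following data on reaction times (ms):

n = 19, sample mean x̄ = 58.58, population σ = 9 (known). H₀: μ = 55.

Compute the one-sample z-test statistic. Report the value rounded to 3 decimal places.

SE = σ/√n = 9/√19 = 2.0647
z = (x̄−μ₀)/SE = (58.58−55)/2.0647 = 1.7339

test statistic = 1.734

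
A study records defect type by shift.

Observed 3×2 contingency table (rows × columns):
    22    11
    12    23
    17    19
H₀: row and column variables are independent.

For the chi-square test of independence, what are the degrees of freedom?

degrees of freedom = 2

df = (r−1)(c−1) = (3−1)·(2−1) = 2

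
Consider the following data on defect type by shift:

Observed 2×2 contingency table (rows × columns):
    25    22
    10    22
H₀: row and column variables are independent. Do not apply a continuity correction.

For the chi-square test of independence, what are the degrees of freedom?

df = (r−1)(c−1) = (2−1)·(2−1) = 1

degrees of freedom = 1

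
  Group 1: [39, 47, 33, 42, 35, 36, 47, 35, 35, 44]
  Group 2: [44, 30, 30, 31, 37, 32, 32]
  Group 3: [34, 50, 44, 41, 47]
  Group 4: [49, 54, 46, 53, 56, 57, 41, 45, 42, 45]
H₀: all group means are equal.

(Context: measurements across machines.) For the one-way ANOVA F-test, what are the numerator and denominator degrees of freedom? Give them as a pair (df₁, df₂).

degrees of freedom = [3, 28]

k = 4 groups, N = 32 total
df = (k−1, N−k) = (4−1, 32−4) = (3, 28)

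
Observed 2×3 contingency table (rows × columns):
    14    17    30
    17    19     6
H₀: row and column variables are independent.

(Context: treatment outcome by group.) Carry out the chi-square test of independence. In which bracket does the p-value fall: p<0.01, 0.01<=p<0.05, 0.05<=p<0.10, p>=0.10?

p-value bracket: p<0.01

Row totals [61, 42], col totals [31, 36, 36], n=103
χ² = (14−18.36)²/18.36 + (17−21.32)²/21.32 + (30−21.32)²/21.32 + (17−12.64)²/12.64 + (19−14.68)²/14.68 + (6−14.68)²/14.68 = 13.3509
df = 2
p-value (upper-tail) = 0.00126
→ bracket: p<0.01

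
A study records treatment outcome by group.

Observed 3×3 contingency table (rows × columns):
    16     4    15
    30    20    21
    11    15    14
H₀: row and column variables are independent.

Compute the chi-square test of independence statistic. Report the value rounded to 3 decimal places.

test statistic = 8.028

Row totals [35, 71, 40], col totals [57, 39, 50], n=146
χ² = (16−13.66)²/13.66 + (4−9.35)²/9.35 + (15−11.99)²/11.99 + (30−27.72)²/27.72 + (20−18.97)²/18.97 + (21−24.32)²/24.32 + (11−15.62)²/15.62 + (15−10.68)²/10.68 + (14−13.70)²/13.70 = 8.0276
df = 4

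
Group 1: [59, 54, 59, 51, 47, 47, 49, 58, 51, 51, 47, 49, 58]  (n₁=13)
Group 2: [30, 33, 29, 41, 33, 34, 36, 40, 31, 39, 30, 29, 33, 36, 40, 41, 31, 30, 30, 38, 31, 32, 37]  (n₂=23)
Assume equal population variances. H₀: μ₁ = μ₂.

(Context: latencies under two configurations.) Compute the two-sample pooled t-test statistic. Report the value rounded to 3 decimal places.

x̄₁=52.308, s₁=4.733, n₁=13
x̄₂=34.087, s₂=4.133, n₂=23
s_p² = [12·4.733² + 22·4.133²]/34 = 18.9587
SE = √(s_p²·(1/13+1/23)) = 1.5108
t = (52.308−34.087)/1.5108 = 12.0600
df = 34

test statistic = 12.060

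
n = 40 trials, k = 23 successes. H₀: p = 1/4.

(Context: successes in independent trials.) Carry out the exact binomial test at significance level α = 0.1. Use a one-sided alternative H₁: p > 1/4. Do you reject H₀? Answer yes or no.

Exact binomial: n=40, k=23, p₀=1/4=0.2500
P(X≥23) from Σ C(n,i)·p₀^i·(1−p₀)^(n−i)
p-value (one-sided, H₁ greater) = 0.00001
At α=0.1: p < α → reject H₀

reject H₀: yes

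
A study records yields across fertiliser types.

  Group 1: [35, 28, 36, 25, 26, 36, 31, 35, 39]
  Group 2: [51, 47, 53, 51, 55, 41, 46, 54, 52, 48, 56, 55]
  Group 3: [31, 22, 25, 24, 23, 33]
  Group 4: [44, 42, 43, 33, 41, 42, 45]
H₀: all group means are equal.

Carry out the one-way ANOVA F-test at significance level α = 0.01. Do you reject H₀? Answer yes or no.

Group means [32.33, 50.75, 26.33, 41.43], grand mean 39.647
SSB = Σnᵢ(x̄ᵢ−x̄)² = 3046.467; SSW = ΣΣ(x−x̄ᵢ)² = 617.298
MSB = 3046.467/3 = 1015.4890; MSW = 617.298/30 = 20.5766
F = MSB/MSW = 49.3517
df = (3, 30)
p-value (upper-tail) = 0.00000
At α=0.01: p < α → reject H₀

reject H₀: yes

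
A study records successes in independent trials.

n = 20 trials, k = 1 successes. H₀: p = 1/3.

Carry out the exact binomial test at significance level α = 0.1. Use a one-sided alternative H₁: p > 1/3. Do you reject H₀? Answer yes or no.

reject H₀: no

Exact binomial: n=20, k=1, p₀=1/3=0.3333
P(X≥1) from Σ C(n,i)·p₀^i·(1−p₀)^(n−i)
p-value (one-sided, H₁ greater) = 0.99970
At α=0.1: p ≥ α → fail to reject H₀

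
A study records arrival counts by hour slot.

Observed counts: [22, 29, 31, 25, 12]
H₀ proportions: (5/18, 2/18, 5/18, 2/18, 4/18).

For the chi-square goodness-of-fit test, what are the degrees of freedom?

df = k − 1 = 5 − 1 = 4

degrees of freedom = 4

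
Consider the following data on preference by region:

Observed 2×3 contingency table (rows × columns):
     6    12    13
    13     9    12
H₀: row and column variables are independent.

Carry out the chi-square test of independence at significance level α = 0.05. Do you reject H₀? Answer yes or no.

reject H₀: no

Row totals [31, 34], col totals [19, 21, 25], n=65
χ² = (6−9.06)²/9.06 + (12−10.02)²/10.02 + (13−11.92)²/11.92 + (13−9.94)²/9.94 + (9−10.98)²/10.98 + (12−13.08)²/13.08 = 2.9153
df = 2
p-value (upper-tail) = 0.23279
At α=0.05: p ≥ α → fail to reject H₀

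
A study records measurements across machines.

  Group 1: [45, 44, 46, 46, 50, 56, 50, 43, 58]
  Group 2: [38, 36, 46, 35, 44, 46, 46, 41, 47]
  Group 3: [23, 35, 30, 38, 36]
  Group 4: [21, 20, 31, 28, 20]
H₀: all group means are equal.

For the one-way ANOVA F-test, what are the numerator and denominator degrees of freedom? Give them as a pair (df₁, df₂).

k = 4 groups, N = 28 total
df = (k−1, N−k) = (4−1, 28−4) = (3, 24)

degrees of freedom = [3, 24]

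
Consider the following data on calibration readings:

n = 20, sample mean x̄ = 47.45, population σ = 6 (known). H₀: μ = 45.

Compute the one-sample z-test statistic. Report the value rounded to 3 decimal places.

test statistic = 1.826

SE = σ/√n = 6/√20 = 1.3416
z = (x̄−μ₀)/SE = (47.45−45)/1.3416 = 1.8261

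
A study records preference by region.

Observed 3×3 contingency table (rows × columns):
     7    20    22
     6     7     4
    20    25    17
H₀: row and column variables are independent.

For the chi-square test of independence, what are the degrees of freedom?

df = (r−1)(c−1) = (3−1)·(3−1) = 4

degrees of freedom = 4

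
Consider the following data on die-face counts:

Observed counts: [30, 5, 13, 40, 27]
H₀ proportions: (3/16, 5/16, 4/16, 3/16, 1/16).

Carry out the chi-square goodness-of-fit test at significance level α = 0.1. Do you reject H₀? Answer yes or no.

reject H₀: yes

n = 115; E_i = n·p_i = [21.56, 35.94, 28.75, 21.56, 7.19]
χ² = (30−21.56)²/21.56 + (5−35.94)²/35.94 + (13−28.75)²/28.75 + (40−21.56)²/21.56 + (27−7.19)²/7.19 = 108.9420
df = 4
p-value (upper-tail) = 0.00000
At α=0.1: p < α → reject H₀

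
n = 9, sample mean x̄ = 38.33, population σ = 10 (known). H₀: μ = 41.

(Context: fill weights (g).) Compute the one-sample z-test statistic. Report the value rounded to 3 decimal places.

test statistic = -0.801

SE = σ/√n = 10/√9 = 3.3333
z = (x̄−μ₀)/SE = (38.33−41)/3.3333 = -0.8010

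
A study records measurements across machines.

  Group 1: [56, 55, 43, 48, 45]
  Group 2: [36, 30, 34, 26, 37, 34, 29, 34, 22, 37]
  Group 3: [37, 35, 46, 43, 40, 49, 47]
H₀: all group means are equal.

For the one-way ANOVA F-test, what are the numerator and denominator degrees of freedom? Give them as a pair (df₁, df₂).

degrees of freedom = [2, 19]

k = 3 groups, N = 22 total
df = (k−1, N−k) = (3−1, 22−3) = (2, 19)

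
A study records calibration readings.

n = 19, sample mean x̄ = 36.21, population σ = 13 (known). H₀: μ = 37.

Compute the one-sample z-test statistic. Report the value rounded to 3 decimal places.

SE = σ/√n = 13/√19 = 2.9824
z = (x̄−μ₀)/SE = (36.21−37)/2.9824 = -0.2649

test statistic = -0.265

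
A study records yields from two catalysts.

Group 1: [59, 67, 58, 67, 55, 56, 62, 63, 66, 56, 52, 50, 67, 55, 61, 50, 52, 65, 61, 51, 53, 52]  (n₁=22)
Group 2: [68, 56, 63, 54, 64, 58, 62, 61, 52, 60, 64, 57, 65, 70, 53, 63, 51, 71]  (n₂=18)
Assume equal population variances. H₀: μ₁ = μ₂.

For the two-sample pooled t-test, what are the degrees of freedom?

degrees of freedom = 38

df = n₁ + n₂ − 2 = 22 + 18 − 2 = 38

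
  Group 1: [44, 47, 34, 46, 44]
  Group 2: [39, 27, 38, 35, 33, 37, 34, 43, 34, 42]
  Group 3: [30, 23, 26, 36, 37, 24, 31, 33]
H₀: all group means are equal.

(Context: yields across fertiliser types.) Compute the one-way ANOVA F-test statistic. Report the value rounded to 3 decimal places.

test statistic = 10.529

Group means [43.00, 36.20, 30.00], grand mean 35.522
SSB = Σnᵢ(x̄ᵢ−x̄)² = 528.139; SSW = ΣΣ(x−x̄ᵢ)² = 501.600
MSB = 528.139/2 = 264.0696; MSW = 501.600/20 = 25.0800
F = MSB/MSW = 10.5291
df = (2, 20)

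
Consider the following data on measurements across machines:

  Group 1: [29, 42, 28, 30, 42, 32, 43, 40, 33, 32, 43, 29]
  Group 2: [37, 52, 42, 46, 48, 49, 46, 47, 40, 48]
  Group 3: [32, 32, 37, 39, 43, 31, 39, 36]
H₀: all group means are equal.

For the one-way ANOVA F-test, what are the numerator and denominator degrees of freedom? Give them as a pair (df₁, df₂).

k = 3 groups, N = 30 total
df = (k−1, N−k) = (3−1, 30−3) = (2, 27)

degrees of freedom = [2, 27]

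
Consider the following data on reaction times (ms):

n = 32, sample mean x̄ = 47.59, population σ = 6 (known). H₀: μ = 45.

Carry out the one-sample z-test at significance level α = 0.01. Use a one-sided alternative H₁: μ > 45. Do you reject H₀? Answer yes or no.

SE = σ/√n = 6/√32 = 1.0607
z = (x̄−μ₀)/SE = (47.59−45)/1.0607 = 2.4419
p-value (one-sided, H₁ greater) = 0.00731
At α=0.01: p < α → reject H₀

reject H₀: yes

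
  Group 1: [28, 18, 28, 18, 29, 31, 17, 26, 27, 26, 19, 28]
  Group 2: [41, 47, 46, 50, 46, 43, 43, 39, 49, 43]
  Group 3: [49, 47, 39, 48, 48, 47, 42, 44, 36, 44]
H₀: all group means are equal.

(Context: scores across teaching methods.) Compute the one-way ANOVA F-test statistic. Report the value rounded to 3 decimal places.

Group means [24.58, 44.70, 44.40], grand mean 37.062
SSB = Σnᵢ(x̄ᵢ−x̄)² = 2990.458; SSW = ΣΣ(x−x̄ᵢ)² = 557.417
MSB = 2990.458/2 = 1495.2292; MSW = 557.417/29 = 19.2213
F = MSB/MSW = 77.7904
df = (2, 29)

test statistic = 77.790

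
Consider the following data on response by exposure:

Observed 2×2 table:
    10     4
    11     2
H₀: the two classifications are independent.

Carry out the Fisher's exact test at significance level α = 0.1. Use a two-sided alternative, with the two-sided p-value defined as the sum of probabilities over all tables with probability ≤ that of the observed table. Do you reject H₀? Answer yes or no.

reject H₀: no

Margins: r₁=14, r₂=13, c₁=21, c₂=6, n=27
p_obs = C(14,10)·C(13,11)/C(27,21); sum pmf over tables with pmf ≤ p_obs
p-value (two-sided) = 0.64831
At α=0.1: p ≥ α → fail to reject H₀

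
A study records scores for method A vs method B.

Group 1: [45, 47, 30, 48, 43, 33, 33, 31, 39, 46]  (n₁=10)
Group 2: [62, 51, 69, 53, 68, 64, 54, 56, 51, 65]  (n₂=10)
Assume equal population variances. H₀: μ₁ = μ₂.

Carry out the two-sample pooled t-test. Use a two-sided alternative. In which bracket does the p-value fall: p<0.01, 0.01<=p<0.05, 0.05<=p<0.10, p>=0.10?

x̄₁=39.500, s₁=7.153, n₁=10
x̄₂=59.300, s₂=7.056, n₂=10
s_p² = [9·7.153² + 9·7.056²]/18 = 50.4778
SE = √(s_p²·(1/10+1/10)) = 3.1774
t = (39.500−59.300)/3.1774 = -6.2316
df = 18
p-value (two-sided) = 0.00001
→ bracket: p<0.01

p-value bracket: p<0.01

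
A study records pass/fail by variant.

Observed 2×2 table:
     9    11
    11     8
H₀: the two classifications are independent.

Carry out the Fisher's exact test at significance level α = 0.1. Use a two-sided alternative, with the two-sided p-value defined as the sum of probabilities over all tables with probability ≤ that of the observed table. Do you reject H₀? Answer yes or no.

reject H₀: no

Margins: r₁=20, r₂=19, c₁=20, c₂=19, n=39
p_obs = C(20,9)·C(19,11)/C(39,20); sum pmf over tables with pmf ≤ p_obs
p-value (two-sided) = 0.52725
At α=0.1: p ≥ α → fail to reject H₀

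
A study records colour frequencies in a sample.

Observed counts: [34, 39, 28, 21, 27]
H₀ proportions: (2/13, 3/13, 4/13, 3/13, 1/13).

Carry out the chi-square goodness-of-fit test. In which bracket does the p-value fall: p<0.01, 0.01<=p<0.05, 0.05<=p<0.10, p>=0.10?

n = 149; E_i = n·p_i = [22.92, 34.38, 45.85, 34.38, 11.46]
χ² = (34−22.92)²/22.92 + (39−34.38)²/34.38 + (28−45.85)²/45.85 + (21−34.38)²/34.38 + (27−11.46)²/11.46 = 39.1946
df = 4
p-value (upper-tail) = 0.00000
→ bracket: p<0.01

p-value bracket: p<0.01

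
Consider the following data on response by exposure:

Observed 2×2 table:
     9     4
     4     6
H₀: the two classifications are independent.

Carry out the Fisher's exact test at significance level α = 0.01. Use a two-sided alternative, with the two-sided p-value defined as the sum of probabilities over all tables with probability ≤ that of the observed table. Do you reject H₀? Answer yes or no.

Margins: r₁=13, r₂=10, c₁=13, c₂=10, n=23
p_obs = C(13,9)·C(10,4)/C(23,13); sum pmf over tables with pmf ≤ p_obs
p-value (two-sided) = 0.22154
At α=0.01: p ≥ α → fail to reject H₀

reject H₀: no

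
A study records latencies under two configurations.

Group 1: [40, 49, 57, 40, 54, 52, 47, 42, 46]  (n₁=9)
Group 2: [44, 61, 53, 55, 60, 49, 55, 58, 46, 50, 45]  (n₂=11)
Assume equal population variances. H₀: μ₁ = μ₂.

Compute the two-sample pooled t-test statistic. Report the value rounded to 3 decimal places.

x̄₁=47.444, s₁=6.126, n₁=9
x̄₂=52.364, s₂=6.005, n₂=11
s_p² = [8·6.126² + 10·6.005²]/18 = 36.7093
SE = √(s_p²·(1/9+1/11)) = 2.7232
t = (47.444−52.364)/2.7232 = -1.8064
df = 18

test statistic = -1.806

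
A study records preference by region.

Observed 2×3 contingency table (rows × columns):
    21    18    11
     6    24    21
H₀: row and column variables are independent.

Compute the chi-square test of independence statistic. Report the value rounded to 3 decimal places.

Row totals [50, 51], col totals [27, 42, 32], n=101
χ² = (21−13.37)²/13.37 + (18−20.79)²/20.79 + (11−15.84)²/15.84 + (6−13.63)²/13.63 + (24−21.21)²/21.21 + (21−16.16)²/16.16 = 12.3068
df = 2

test statistic = 12.307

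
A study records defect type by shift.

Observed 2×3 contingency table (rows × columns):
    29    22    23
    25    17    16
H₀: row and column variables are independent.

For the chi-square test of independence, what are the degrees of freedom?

degrees of freedom = 2

df = (r−1)(c−1) = (2−1)·(3−1) = 2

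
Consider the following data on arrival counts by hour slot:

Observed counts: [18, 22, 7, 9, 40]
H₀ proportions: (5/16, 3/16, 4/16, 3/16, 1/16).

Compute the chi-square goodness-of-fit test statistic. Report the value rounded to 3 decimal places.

n = 96; E_i = n·p_i = [30.00, 18.00, 24.00, 18.00, 6.00]
χ² = (18−30.00)²/30.00 + (22−18.00)²/18.00 + (7−24.00)²/24.00 + (9−18.00)²/18.00 + (40−6.00)²/6.00 = 214.8972
df = 4

test statistic = 214.897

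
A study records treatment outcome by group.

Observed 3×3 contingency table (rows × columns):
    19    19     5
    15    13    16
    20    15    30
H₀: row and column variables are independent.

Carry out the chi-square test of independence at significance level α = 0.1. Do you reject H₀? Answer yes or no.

reject H₀: yes

Row totals [43, 44, 65], col totals [54, 47, 51], n=152
χ² = (19−15.28)²/15.28 + (19−13.30)²/13.30 + (5−14.43)²/14.43 + (15−15.63)²/15.63 + (13−13.61)²/13.61 + (16−14.76)²/14.76 + (20−23.09)²/23.09 + (15−20.10)²/20.10 + (30−21.81)²/21.81 = 14.4548
df = 4
p-value (upper-tail) = 0.00598
At α=0.1: p < α → reject H₀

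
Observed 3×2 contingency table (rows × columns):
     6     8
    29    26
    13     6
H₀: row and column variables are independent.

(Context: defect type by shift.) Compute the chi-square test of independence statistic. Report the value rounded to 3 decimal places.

test statistic = 2.320

Row totals [14, 55, 19], col totals [48, 40], n=88
χ² = (6−7.64)²/7.64 + (8−6.36)²/6.36 + (29−30.00)²/30.00 + (26−25.00)²/25.00 + (13−10.36)²/10.36 + (6−8.64)²/8.64 = 2.3202
df = 2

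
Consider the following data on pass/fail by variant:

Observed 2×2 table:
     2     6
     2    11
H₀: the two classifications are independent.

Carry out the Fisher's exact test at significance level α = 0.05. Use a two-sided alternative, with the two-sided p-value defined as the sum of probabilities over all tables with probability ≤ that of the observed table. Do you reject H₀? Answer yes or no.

Margins: r₁=8, r₂=13, c₁=4, c₂=17, n=21
p_obs = C(8,2)·C(13,2)/C(21,4); sum pmf over tables with pmf ≤ p_obs
p-value (two-sided) = 0.61771
At α=0.05: p ≥ α → fail to reject H₀

reject H₀: no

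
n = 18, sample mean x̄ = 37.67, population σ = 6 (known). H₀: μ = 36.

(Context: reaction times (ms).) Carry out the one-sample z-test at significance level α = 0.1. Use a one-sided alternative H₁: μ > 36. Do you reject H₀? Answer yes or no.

reject H₀: no

SE = σ/√n = 6/√18 = 1.4142
z = (x̄−μ₀)/SE = (37.67−36)/1.4142 = 1.1809
p-value (one-sided, H₁ greater) = 0.11883
At α=0.1: p ≥ α → fail to reject H₀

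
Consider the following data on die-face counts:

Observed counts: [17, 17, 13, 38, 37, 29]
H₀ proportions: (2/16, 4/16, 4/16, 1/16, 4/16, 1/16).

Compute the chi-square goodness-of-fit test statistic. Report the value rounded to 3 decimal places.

n = 151; E_i = n·p_i = [18.88, 37.75, 37.75, 9.44, 37.75, 9.44]
χ² = (17−18.88)²/18.88 + (17−37.75)²/37.75 + (13−37.75)²/37.75 + (38−9.44)²/9.44 + (37−37.75)²/37.75 + (29−9.44)²/9.44 = 154.8278
df = 5

test statistic = 154.828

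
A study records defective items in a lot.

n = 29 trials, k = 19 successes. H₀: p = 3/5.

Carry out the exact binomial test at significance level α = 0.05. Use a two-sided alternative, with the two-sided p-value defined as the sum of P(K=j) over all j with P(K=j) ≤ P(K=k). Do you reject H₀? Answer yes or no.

Exact binomial: n=29, k=19, p₀=3/5=0.6000
P(X=j) = C(n,j)·p₀^j·(1−p₀)^(n−j); p = Σ P(X=j) over j with P(X=j) ≤ P(X=19)
p-value (two-sided) = 0.57677
At α=0.05: p ≥ α → fail to reject H₀

reject H₀: no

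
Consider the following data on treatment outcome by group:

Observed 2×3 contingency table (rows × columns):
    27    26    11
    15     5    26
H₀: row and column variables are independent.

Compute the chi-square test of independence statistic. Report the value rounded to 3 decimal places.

test statistic = 21.362

Row totals [64, 46], col totals [42, 31, 37], n=110
χ² = (27−24.44)²/24.44 + (26−18.04)²/18.04 + (11−21.53)²/21.53 + (15−17.56)²/17.56 + (5−12.96)²/12.96 + (26−15.47)²/15.47 = 21.3620
df = 2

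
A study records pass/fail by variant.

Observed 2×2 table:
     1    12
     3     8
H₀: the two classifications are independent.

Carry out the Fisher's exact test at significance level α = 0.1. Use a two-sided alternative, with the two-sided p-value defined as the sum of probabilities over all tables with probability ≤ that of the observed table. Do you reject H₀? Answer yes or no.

Margins: r₁=13, r₂=11, c₁=4, c₂=20, n=24
p_obs = C(13,1)·C(11,3)/C(24,4); sum pmf over tables with pmf ≤ p_obs
p-value (two-sided) = 0.30021
At α=0.1: p ≥ α → fail to reject H₀

reject H₀: no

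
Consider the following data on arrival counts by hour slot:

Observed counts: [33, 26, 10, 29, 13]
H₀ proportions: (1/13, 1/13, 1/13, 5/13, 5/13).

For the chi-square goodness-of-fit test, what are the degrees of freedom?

df = k − 1 = 5 − 1 = 4

degrees of freedom = 4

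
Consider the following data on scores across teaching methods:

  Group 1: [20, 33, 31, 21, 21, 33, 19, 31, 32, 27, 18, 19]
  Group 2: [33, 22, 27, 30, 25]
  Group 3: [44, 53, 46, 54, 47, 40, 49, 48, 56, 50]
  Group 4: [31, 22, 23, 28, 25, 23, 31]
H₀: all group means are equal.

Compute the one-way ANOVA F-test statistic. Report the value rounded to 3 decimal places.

Group means [25.42, 27.40, 48.70, 26.14], grand mean 32.706
SSB = Σnᵢ(x̄ᵢ−x̄)² = 3637.985; SSW = ΣΣ(x−x̄ᵢ)² = 801.074
MSB = 3637.985/3 = 1212.6617; MSW = 801.074/30 = 26.7025
F = MSB/MSW = 45.4139
df = (3, 30)

test statistic = 45.414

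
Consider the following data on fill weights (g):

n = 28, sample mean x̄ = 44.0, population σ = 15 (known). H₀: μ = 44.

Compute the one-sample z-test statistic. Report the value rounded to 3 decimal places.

test statistic = 0.000

SE = σ/√n = 15/√28 = 2.8347
z = (x̄−μ₀)/SE = (44.0−44)/2.8347 = 0.0000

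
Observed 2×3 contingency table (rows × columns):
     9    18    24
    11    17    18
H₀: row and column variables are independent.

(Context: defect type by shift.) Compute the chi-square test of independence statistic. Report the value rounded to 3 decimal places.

Row totals [51, 46], col totals [20, 35, 42], n=97
χ² = (9−10.52)²/10.52 + (18−18.40)²/18.40 + (24−22.08)²/22.08 + (11−9.48)²/9.48 + (17−16.60)²/16.60 + (18−19.92)²/19.92 = 0.8302
df = 2

test statistic = 0.830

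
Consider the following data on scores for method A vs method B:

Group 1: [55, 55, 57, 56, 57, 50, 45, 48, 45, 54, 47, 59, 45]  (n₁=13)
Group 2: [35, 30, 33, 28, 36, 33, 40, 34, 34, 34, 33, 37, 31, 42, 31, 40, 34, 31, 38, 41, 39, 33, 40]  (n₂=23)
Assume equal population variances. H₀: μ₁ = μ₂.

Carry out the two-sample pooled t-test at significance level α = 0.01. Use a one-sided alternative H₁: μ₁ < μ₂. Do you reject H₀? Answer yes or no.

reject H₀: no

x̄₁=51.769, s₁=5.231, n₁=13
x̄₂=35.087, s₂=3.884, n₂=23
s_p² = [12·5.231² + 22·3.884²]/34 = 19.4157
SE = √(s_p²·(1/13+1/23)) = 1.5289
t = (51.769−35.087)/1.5289 = 10.9110
df = 34
p-value (one-sided, H₁ less) = 1.00000
At α=0.01: p ≥ α → fail to reject H₀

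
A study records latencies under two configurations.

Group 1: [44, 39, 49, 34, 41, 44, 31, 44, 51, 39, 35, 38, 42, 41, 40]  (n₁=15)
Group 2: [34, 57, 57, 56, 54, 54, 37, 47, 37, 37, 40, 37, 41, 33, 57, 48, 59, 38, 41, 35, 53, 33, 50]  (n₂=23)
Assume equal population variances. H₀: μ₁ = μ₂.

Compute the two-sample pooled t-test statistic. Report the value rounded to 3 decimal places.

x̄₁=40.800, s₁=5.308, n₁=15
x̄₂=45.000, s₂=9.254, n₂=23
s_p² = [14·5.308² + 22·9.254²]/36 = 63.2889
SE = √(s_p²·(1/15+1/23)) = 2.6403
t = (40.800−45.000)/2.6403 = -1.5908
df = 36

test statistic = -1.591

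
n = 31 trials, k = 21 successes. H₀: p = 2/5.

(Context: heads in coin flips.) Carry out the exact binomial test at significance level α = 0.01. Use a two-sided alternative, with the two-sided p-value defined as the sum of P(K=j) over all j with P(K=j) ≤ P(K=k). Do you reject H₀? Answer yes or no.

reject H₀: yes

Exact binomial: n=31, k=21, p₀=2/5=0.4000
P(X=j) = C(n,j)·p₀^j·(1−p₀)^(n−j); p = Σ P(X=j) over j with P(X=j) ≤ P(X=21)
p-value (two-sided) = 0.00269
At α=0.01: p < α → reject H₀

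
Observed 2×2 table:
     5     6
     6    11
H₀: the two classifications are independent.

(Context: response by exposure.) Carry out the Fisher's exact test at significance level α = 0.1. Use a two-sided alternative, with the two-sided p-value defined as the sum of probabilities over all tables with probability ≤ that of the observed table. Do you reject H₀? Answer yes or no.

Margins: r₁=11, r₂=17, c₁=11, c₂=17, n=28
p_obs = C(11,5)·C(17,6)/C(28,11); sum pmf over tables with pmf ≤ p_obs
p-value (two-sided) = 0.70114
At α=0.1: p ≥ α → fail to reject H₀

reject H₀: no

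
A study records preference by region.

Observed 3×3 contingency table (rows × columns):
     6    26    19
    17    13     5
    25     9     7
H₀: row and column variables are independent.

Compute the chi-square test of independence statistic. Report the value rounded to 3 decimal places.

test statistic = 26.942

Row totals [51, 35, 41], col totals [48, 48, 31], n=127
χ² = (6−19.28)²/19.28 + (26−19.28)²/19.28 + (19−12.45)²/12.45 + (17−13.23)²/13.23 + (13−13.23)²/13.23 + (5−8.54)²/8.54 + (25−15.50)²/15.50 + (9−15.50)²/15.50 + (7−10.01)²/10.01 = 26.9416
df = 4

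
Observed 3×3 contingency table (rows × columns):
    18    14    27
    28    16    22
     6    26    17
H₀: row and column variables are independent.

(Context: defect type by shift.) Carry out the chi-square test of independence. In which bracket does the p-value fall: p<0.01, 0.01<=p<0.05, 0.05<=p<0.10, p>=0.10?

p-value bracket: p<0.01

Row totals [59, 66, 49], col totals [52, 56, 66], n=174
χ² = (18−17.63)²/17.63 + (14−18.99)²/18.99 + (27−22.38)²/22.38 + (28−19.72)²/19.72 + (16−21.24)²/21.24 + (22−25.03)²/25.03 + (6−14.64)²/14.64 + (26−15.77)²/15.77 + (17−18.59)²/18.59 = 19.2792
df = 4
p-value (upper-tail) = 0.00069
→ bracket: p<0.01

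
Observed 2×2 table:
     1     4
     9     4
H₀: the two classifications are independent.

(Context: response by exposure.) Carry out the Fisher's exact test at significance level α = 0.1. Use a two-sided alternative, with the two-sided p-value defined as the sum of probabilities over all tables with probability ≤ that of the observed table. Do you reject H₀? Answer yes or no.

Margins: r₁=5, r₂=13, c₁=10, c₂=8, n=18
p_obs = C(5,1)·C(13,9)/C(18,10); sum pmf over tables with pmf ≤ p_obs
p-value (two-sided) = 0.11765
At α=0.1: p ≥ α → fail to reject H₀

reject H₀: no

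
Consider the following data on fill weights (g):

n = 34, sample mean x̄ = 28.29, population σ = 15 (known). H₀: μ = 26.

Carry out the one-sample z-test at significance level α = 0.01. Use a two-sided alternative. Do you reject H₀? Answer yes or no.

reject H₀: no

SE = σ/√n = 15/√34 = 2.5725
z = (x̄−μ₀)/SE = (28.29−26)/2.5725 = 0.8902
p-value (two-sided) = 0.37336
At α=0.01: p ≥ α → fail to reject H₀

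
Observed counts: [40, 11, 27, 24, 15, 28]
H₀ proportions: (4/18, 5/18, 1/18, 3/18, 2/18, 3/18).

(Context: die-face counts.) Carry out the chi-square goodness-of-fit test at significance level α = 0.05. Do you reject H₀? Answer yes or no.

n = 145; E_i = n·p_i = [32.22, 40.28, 8.06, 24.17, 16.11, 24.17]
χ² = (40−32.22)²/32.22 + (11−40.28)²/40.28 + (27−8.06)²/8.06 + (24−24.17)²/24.17 + (15−16.11)²/16.11 + (28−24.17)²/24.17 = 68.3972
df = 5
p-value (upper-tail) = 0.00000
At α=0.05: p < α → reject H₀

reject H₀: yes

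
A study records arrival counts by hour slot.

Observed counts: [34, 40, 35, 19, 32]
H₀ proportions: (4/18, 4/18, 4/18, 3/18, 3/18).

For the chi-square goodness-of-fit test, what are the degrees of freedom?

degrees of freedom = 4

df = k − 1 = 5 − 1 = 4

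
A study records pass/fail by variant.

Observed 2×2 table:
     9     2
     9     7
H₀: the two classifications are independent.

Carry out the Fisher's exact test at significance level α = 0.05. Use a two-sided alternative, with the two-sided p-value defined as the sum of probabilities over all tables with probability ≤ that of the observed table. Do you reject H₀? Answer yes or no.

Margins: r₁=11, r₂=16, c₁=18, c₂=9, n=27
p_obs = C(11,9)·C(16,9)/C(27,18); sum pmf over tables with pmf ≤ p_obs
p-value (two-sided) = 0.23112
At α=0.05: p ≥ α → fail to reject H₀

reject H₀: no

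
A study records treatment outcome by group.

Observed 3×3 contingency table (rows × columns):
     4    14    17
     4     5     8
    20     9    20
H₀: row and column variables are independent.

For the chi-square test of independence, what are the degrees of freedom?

degrees of freedom = 4

df = (r−1)(c−1) = (3−1)·(3−1) = 4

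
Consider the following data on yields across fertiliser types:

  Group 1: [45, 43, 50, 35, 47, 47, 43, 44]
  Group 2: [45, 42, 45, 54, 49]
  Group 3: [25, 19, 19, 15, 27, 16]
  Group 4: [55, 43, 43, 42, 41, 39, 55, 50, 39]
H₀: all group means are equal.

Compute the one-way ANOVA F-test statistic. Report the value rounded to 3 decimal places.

test statistic = 35.765

Group means [44.25, 47.00, 20.17, 45.22], grand mean 39.893
SSB = Σnᵢ(x̄ᵢ−x̄)² = 2994.790; SSW = ΣΣ(x−x̄ᵢ)² = 669.889
MSB = 2994.790/3 = 998.2632; MSW = 669.889/24 = 27.9120
F = MSB/MSW = 35.7646
df = (3, 24)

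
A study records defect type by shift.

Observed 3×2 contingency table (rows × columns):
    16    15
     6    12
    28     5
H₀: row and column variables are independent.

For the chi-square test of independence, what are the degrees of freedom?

df = (r−1)(c−1) = (3−1)·(2−1) = 2

degrees of freedom = 2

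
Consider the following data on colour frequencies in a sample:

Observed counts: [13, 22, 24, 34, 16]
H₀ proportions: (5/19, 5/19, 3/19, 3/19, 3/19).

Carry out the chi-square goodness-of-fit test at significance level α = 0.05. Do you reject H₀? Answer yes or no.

n = 109; E_i = n·p_i = [28.68, 28.68, 17.21, 17.21, 17.21]
χ² = (13−28.68)²/28.68 + (22−28.68)²/28.68 + (24−17.21)²/17.21 + (34−17.21)²/17.21 + (16−17.21)²/17.21 = 29.2758
df = 4
p-value (upper-tail) = 0.00001
At α=0.05: p < α → reject H₀

reject H₀: yes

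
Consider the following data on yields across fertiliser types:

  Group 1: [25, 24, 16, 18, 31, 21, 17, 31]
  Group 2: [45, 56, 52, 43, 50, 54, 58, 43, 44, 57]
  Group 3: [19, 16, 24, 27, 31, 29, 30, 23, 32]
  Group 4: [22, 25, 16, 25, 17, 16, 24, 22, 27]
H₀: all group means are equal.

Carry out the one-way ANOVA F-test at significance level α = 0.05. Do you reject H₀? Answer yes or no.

reject H₀: yes

Group means [22.88, 50.20, 25.67, 21.56], grand mean 30.833
SSB = Σnᵢ(x̄ᵢ−x̄)² = 5272.303; SSW = ΣΣ(x−x̄ᵢ)² = 964.697
MSB = 5272.303/3 = 1757.4343; MSW = 964.697/32 = 30.1468
F = MSB/MSW = 58.2959
df = (3, 32)
p-value (upper-tail) = 0.00000
At α=0.05: p < α → reject H₀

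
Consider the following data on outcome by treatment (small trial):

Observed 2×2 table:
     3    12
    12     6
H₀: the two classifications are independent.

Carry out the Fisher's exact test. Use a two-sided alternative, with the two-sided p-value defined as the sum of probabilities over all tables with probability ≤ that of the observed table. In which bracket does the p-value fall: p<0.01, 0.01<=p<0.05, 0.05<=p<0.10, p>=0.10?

Margins: r₁=15, r₂=18, c₁=15, c₂=18, n=33
p_obs = C(15,3)·C(18,12)/C(33,15); sum pmf over tables with pmf ≤ p_obs
p-value (two-sided) = 0.01346
→ bracket: 0.01<=p<0.05

p-value bracket: 0.01<=p<0.05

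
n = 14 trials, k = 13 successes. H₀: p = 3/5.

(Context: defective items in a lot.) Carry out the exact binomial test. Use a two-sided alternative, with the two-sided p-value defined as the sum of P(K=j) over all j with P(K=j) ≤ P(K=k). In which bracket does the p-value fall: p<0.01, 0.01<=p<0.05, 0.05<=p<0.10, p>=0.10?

p-value bracket: 0.01<=p<0.05

Exact binomial: n=14, k=13, p₀=3/5=0.6000
P(X=j) = C(n,j)·p₀^j·(1−p₀)^(n−j); p = Σ P(X=j) over j with P(X=j) ≤ P(X=13)
p-value (two-sided) = 0.01200
→ bracket: 0.01<=p<0.05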